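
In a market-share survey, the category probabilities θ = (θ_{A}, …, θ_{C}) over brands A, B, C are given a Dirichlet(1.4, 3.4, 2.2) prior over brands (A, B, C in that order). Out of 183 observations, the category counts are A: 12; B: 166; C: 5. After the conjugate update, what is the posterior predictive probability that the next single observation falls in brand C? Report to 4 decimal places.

0.0379

The Dirichlet prior is conjugate to the Multinomial likelihood: each posterior αⱼ = prior αⱼ + observed count nⱼ.
Posterior concentration: (13.4, 169.4, 7.2), total = 190.0.
P(next = C | data) = α_{C}/Σα = 0.0379.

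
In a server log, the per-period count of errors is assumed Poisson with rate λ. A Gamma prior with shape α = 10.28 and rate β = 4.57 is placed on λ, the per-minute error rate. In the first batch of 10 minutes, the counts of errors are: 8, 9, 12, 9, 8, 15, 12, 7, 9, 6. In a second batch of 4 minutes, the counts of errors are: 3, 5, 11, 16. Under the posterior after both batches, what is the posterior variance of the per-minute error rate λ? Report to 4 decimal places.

0.4068

With a Gamma(shape α, rate β) prior, the Poisson likelihood is conjugate: the posterior is Gamma(α + ΣXᵢ, β + n).
Batch 1: sum of counts S = 95 over n = 10 minutes.
After batch 1: Gamma(α+S, β+n) = Gamma(10.28+95, 4.57+10) = Gamma(105.28, 14.57).
Batch 2: sum of counts S = 35 over n = 4 minutes.
After batch 2: Gamma(α+S, β+n) = Gamma(105.28+35, 14.57+4) = Gamma(140.28, 18.57).
Var = α/β² = 140.28/18.57² = 0.4068.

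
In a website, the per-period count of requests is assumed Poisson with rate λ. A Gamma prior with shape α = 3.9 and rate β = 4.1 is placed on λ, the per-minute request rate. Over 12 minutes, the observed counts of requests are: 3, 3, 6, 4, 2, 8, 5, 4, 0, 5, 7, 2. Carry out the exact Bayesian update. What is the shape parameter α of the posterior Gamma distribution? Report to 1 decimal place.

With a Gamma(shape α, rate β) prior, the Poisson likelihood is conjugate: the posterior is Gamma(α + ΣXᵢ, β + n).
Sum of counts S = 49 over n = 12 minutes.
Posterior: Gamma(α+S, β+n) = Gamma(3.9+49, 4.1+12) = Gamma(52.9, 16.1).
Posterior α = 52.9.

52.9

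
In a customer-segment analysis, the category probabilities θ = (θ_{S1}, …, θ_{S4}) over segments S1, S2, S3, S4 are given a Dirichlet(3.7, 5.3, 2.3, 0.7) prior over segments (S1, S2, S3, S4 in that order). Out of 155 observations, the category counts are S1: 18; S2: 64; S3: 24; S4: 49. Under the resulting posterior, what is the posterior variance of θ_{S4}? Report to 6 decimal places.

0.001244

The Dirichlet prior is conjugate to the Multinomial likelihood: each posterior αⱼ = prior αⱼ + observed count nⱼ.
Posterior concentration: (21.7, 69.3, 26.3, 49.7), total = 167.0.
Var[θ_j] = α_j(Σα−α_j)/((Σα)²(Σα+1)) = 49.7·117.3/(167.0²·168.0) = 0.001244.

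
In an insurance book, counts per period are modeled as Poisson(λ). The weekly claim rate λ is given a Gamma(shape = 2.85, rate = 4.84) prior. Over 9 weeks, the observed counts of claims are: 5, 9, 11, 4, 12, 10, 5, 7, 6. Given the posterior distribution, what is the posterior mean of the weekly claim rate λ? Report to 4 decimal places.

5.1915

With a Gamma(shape α, rate β) prior, the Poisson likelihood is conjugate: the posterior is Gamma(α + ΣXᵢ, β + n).
Sum of counts S = 69 over n = 9 weeks.
Posterior: Gamma(α+S, β+n) = Gamma(2.85+69, 4.84+9) = Gamma(71.85, 13.84).
Posterior mean = α/β = 71.85/13.84 = 5.1915.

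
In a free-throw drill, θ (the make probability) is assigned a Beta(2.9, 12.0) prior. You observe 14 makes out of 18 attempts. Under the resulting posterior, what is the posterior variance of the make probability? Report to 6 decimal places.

The Beta prior is conjugate to a Binomial/Bernoulli likelihood; the update adds successes to α and failures to β.
Posterior: Beta(α+k, β+n−k) = Beta(2.9+14, 12.0+4) = Beta(16.9, 16.0).
Var = αβ/((α+β)²(α+β+1)) = 16.9·16.0/(32.9²·33.9) = 0.007369.

0.007369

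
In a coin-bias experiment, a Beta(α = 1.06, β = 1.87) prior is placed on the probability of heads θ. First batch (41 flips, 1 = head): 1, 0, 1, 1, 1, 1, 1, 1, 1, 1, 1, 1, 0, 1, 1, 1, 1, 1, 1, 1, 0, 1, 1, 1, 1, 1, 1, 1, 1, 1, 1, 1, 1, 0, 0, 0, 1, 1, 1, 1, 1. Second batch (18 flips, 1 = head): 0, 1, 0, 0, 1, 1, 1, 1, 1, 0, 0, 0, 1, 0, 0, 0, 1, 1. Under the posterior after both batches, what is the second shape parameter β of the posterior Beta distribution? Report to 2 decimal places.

The Beta prior is conjugate to a Binomial/Bernoulli likelihood; the update adds successes to α and failures to β.
After batch 1: Beta(1.06+35, 1.87+6) = Beta(36.06, 7.87).
After batch 2: Beta(36.06+9, 7.87+9) = Beta(45.06, 16.87).
Posterior β = 16.87.

16.87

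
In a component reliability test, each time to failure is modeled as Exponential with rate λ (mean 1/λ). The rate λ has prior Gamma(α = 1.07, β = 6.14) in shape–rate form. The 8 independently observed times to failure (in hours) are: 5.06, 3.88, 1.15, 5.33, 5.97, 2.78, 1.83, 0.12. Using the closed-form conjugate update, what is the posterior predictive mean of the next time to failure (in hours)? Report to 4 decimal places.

With a Gamma(shape α, rate β) prior on the exponential rate λ, the posterior after n observations with total T = Σxᵢ is Gamma(α+n, β+T).
Sum of observations T = 26.12 hours; n = 8.
Posterior: Gamma(1.07+8, 6.14+26.12) = Gamma(9.07, 32.26).
The predictive distribution for the next observation is Lomax; its mean is β/(α−1) = 32.26/8.07 = 3.9975.

3.9975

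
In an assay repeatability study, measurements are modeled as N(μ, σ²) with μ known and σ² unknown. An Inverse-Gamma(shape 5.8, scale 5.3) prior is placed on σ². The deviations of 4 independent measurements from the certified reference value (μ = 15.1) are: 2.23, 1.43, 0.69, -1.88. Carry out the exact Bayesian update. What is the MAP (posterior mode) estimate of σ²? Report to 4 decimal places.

With known mean μ and an Inverse-Gamma(α, β) prior on σ², the Normal likelihood is conjugate: posterior is Inv-Gamma(α + n/2, β + Σ(xᵢ−μ)²/2).
Σ(xᵢ−μ)² = (2.23)² + (1.43)² + (0.69)² + (-1.88)² = 11.0283.
Posterior: Inv-Gamma(5.8 + 4/2, 5.3 + 11.0283/2) = Inv-Gamma(7.80, 10.81415).
Mode = β/(α+1) = 10.81415/8.80 = 1.2289.

1.2289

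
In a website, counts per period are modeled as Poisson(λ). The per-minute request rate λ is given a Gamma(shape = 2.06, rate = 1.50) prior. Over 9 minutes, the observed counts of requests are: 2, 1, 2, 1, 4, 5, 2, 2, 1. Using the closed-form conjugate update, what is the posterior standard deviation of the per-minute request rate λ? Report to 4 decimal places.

With a Gamma(shape α, rate β) prior, the Poisson likelihood is conjugate: the posterior is Gamma(α + ΣXᵢ, β + n).
Sum of counts S = 20 over n = 9 minutes.
Posterior: Gamma(α+S, β+n) = Gamma(2.06+20, 1.50+9) = Gamma(22.06, 10.50).
SD = √α/β = √22.06/10.50 = 0.4473.

0.4473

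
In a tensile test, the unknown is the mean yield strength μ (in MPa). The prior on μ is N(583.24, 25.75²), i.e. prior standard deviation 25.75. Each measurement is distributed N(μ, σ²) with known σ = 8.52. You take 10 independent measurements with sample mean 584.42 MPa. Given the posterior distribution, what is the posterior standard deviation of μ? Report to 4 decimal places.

For Normal data with known variance σ², a Normal(μ₀, σ₀²) prior on μ is conjugate. Posterior precision = 1/σ₀² + n/σ²; posterior mean is the precision-weighted average of μ₀ and x̄.
σ₀² = 25.75² = 663.0625, σ² = 8.52² = 72.5904; σ² + n·σ₀² = 72.5904 + 10·663.0625 = 6703.2154.
Posterior precision = 1/σ₀² + n/σ² = 1/663.0625 + 10/72.5904 = (σ² + n·σ₀²)/(σ₀²σ²) = 6703.2154/(663.0625·72.5904); posterior variance σₙ² = σ₀²σ²/(σ² + n·σ₀²) = 663.0625·72.5904/6703.2154 = 7.180430.
Posterior SD = √σₙ² = √(663.0625·72.5904/6703.2154) = 2.6796.

2.6796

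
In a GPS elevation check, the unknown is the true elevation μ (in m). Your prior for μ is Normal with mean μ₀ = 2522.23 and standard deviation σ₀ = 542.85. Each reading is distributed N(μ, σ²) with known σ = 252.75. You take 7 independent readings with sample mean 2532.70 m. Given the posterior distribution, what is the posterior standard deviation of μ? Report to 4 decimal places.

94.0848

For Normal data with known variance σ², a Normal(μ₀, σ₀²) prior on μ is conjugate. Posterior precision = 1/σ₀² + n/σ²; posterior mean is the precision-weighted average of μ₀ and x̄.
σ₀² = 542.85² = 294686.1225, σ² = 252.75² = 63882.5625; σ² + n·σ₀² = 63882.5625 + 7·294686.1225 = 2126685.42.
Posterior precision = 1/σ₀² + n/σ² = 1/294686.1225 + 7/63882.5625 = (σ² + n·σ₀²)/(σ₀²σ²) = 2126685.42/(294686.1225·63882.5625); posterior variance σₙ² = σ₀²σ²/(σ² + n·σ₀²) = 294686.1225·63882.5625/2126685.42 = 8851.946067.
Posterior SD = √σₙ² = √(294686.1225·63882.5625/2126685.42) = 94.0848.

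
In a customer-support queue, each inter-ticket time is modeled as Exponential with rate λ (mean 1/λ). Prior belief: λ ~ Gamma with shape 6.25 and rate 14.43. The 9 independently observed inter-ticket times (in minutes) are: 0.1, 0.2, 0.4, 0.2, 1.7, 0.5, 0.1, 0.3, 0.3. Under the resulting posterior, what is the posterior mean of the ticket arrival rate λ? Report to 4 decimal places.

0.8365

With a Gamma(shape α, rate β) prior on the exponential rate λ, the posterior after n observations with total T = Σxᵢ is Gamma(α+n, β+T).
Sum of observations T = 3.8 minutes; n = 9.
Posterior: Gamma(6.25+9, 14.43+3.8) = Gamma(15.25, 18.23).
Posterior mean of λ = α/β = 15.25/18.23 = 0.8365.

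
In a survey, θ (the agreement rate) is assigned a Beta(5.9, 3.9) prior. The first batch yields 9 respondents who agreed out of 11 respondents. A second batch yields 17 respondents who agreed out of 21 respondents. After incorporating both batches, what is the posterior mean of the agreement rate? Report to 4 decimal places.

The Beta prior is conjugate to a Binomial/Bernoulli likelihood; the update adds successes to α and failures to β.
After batch 1: Beta(5.9+9, 3.9+2) = Beta(14.9, 5.9).
After batch 2: Beta(14.9+17, 5.9+4) = Beta(31.9, 9.9).
Posterior mean = α/(α+β) = 31.9/41.8 = 0.7632.

0.7632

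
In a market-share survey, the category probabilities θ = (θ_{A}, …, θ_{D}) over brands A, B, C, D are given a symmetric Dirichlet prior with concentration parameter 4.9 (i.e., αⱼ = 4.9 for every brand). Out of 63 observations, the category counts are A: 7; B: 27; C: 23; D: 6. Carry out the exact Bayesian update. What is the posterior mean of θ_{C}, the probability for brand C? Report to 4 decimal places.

0.3378

The Dirichlet prior is conjugate to the Multinomial likelihood: each posterior αⱼ = prior αⱼ + observed count nⱼ.
Posterior concentration: (11.9, 31.9, 27.9, 10.9), total = 82.6.
E[θ_{C}|data] = α_{C}/Σα = 27.9/82.6 = 0.3378.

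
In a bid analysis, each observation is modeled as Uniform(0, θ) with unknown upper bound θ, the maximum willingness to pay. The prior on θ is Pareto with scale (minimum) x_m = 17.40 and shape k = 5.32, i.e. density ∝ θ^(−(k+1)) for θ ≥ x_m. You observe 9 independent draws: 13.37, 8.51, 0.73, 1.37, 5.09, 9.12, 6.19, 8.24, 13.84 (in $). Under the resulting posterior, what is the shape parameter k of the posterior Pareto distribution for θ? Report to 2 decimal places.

A Pareto(scale x_m, shape k) prior on the upper bound θ of Uniform(0, θ) is conjugate: posterior is Pareto(max(x_m, max xᵢ), k + n).
Sample maximum = 13.84; prior scale x_m = 17.40 → posterior scale = max = 17.40.
Posterior shape = 5.32 + 9 = 14.32.
Posterior shape k = 14.32.

14.32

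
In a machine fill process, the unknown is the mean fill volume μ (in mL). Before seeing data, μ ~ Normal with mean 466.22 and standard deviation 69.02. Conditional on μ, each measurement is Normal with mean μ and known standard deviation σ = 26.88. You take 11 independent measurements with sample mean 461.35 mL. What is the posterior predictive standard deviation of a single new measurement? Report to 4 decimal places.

For Normal data with known variance σ², a Normal(μ₀, σ₀²) prior on μ is conjugate. Posterior precision = 1/σ₀² + n/σ²; posterior mean is the precision-weighted average of μ₀ and x̄.
σ₀² = 69.02² = 4763.7604, σ² = 26.88² = 722.5344; σ² + n·σ₀² = 722.5344 + 11·4763.7604 = 53123.8988.
Posterior precision = 1/σ₀² + n/σ² = 1/4763.7604 + 11/722.5344 = (σ² + n·σ₀²)/(σ₀²σ²) = 53123.8988/(4763.7604·722.5344); posterior variance σₙ² = σ₀²σ²/(σ² + n·σ₀²) = 4763.7604·722.5344/53123.8988 = 64.791569.
Predictive variance for one new observation = σₙ² + σ² = 4763.7604·722.5344/53123.8988 + 722.5344 = σ²·(σ₀² + 53123.8988)/53123.8988 = 722.5344·57887.6592/53123.8988 = 787.325969; SD = √(722.5344·57887.6592/53123.8988) = 28.0593.

28.0593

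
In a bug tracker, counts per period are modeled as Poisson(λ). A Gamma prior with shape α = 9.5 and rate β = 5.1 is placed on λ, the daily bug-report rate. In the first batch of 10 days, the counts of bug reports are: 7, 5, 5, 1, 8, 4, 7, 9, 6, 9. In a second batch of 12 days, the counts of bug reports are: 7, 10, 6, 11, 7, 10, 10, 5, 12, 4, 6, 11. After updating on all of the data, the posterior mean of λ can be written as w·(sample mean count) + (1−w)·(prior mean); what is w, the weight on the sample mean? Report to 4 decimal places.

0.8118

With a Gamma(shape α, rate β) prior, the Poisson likelihood is conjugate: the posterior is Gamma(α + ΣXᵢ, β + n).
Total number of days: n = 10 + 12 = 22.
Posterior mean = (α₀+S)/(β₀+n) = [n/(β₀+n)]·(S/n) + [β₀/(β₀+n)]·(α₀/β₀), so only n and β₀ enter the weight.
Weight on data w = n/(β₀+n) = 22/(5.1+22) = 22/27.1 = 0.8118.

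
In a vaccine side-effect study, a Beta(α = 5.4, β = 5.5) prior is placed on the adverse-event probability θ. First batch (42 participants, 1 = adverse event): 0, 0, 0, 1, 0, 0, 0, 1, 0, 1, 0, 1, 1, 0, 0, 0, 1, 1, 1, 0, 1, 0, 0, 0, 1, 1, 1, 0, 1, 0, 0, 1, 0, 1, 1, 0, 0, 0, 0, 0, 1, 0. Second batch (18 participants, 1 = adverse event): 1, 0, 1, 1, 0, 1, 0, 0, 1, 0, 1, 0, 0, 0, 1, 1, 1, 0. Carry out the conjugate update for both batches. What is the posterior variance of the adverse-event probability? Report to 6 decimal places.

0.003432

The Beta prior is conjugate to a Binomial/Bernoulli likelihood; the update adds successes to α and failures to β.
After batch 1: Beta(5.4+17, 5.5+25) = Beta(22.4, 30.5).
After batch 2: Beta(22.4+9, 30.5+9) = Beta(31.4, 39.5).
Var = αβ/((α+β)²(α+β+1)) = 31.4·39.5/(70.9²·71.9) = 0.003432.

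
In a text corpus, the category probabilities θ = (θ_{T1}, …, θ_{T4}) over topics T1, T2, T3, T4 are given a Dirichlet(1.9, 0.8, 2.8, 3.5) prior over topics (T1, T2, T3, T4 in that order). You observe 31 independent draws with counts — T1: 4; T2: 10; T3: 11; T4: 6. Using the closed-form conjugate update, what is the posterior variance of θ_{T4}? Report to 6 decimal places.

The Dirichlet prior is conjugate to the Multinomial likelihood: each posterior αⱼ = prior αⱼ + observed count nⱼ.
Posterior concentration: (5.9, 10.8, 13.8, 9.5), total = 40.0.
Var[θ_j] = α_j(Σα−α_j)/((Σα)²(Σα+1)) = 9.5·30.5/(40.0²·41.0) = 0.004417.

0.004417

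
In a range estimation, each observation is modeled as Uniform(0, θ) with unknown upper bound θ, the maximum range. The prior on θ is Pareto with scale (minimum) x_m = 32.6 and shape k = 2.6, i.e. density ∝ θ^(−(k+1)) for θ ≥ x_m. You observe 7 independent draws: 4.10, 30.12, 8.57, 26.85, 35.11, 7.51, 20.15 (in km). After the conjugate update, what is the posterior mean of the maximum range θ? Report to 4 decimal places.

A Pareto(scale x_m, shape k) prior on the upper bound θ of Uniform(0, θ) is conjugate: posterior is Pareto(max(x_m, max xᵢ), k + n).
Sample maximum = 35.11; prior scale x_m = 32.6 → posterior scale = max = 35.11.
Posterior shape = 2.6 + 7 = 9.6.
E[θ|data] = k·x_m/(k−1) = 9.6·35.11/8.6 = 39.1926.

39.1926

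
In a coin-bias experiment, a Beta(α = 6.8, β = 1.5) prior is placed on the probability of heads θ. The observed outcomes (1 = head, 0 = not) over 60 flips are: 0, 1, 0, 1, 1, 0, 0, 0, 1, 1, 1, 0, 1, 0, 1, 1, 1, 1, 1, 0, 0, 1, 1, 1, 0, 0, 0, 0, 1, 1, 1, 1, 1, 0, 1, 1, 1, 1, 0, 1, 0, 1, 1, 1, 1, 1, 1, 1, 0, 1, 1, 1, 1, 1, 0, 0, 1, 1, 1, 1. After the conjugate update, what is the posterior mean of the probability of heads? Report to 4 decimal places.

0.6999

The Beta prior is conjugate to a Binomial/Bernoulli likelihood; the update adds successes to α and failures to β.
Posterior: Beta(α+k, β+n−k) = Beta(6.8+41, 1.5+19) = Beta(47.8, 20.5).
Posterior mean = α/(α+β) = 47.8/68.3 = 0.6999.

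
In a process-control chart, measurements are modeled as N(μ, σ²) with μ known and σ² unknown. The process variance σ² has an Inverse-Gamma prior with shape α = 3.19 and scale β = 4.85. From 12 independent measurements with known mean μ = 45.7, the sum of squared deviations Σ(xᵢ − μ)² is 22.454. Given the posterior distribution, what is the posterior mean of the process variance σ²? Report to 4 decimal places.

With known mean μ and an Inverse-Gamma(α, β) prior on σ², the Normal likelihood is conjugate: posterior is Inv-Gamma(α + n/2, β + Σ(xᵢ−μ)²/2).
Posterior: Inv-Gamma(3.19 + 12/2, 4.85 + 22.454/2) = Inv-Gamma(9.19, 16.0770).
E[σ²|data] = β/(α−1) = 16.0770/8.19 = 1.9630.

1.9630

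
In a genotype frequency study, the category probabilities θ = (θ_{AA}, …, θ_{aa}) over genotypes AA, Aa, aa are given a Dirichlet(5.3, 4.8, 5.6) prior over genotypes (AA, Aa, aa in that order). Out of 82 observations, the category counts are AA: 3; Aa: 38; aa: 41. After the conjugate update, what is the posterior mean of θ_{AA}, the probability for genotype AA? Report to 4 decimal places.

The Dirichlet prior is conjugate to the Multinomial likelihood: each posterior αⱼ = prior αⱼ + observed count nⱼ.
Posterior concentration: (8.3, 42.8, 46.6), total = 97.7.
E[θ_{AA}|data] = α_{AA}/Σα = 8.3/97.7 = 0.0850.

0.0850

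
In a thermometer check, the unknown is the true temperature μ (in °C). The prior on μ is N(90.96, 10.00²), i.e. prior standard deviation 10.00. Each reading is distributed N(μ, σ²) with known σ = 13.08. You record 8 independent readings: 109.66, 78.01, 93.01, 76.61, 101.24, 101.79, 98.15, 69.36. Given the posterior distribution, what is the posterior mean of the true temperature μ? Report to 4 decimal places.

90.9754

For Normal data with known variance σ², a Normal(μ₀, σ₀²) prior on μ is conjugate. Posterior precision = 1/σ₀² + n/σ²; posterior mean is the precision-weighted average of μ₀ and x̄.
Σxᵢ = 109.66 + 78.01 + 93.01 + 76.61 + 101.24 + 101.79 + 98.15 + 69.36 = 727.83, so n·x̄ = 727.83.
σ₀² = 10.00² = 100, σ² = 13.08² = 171.0864; σ² + n·σ₀² = 171.0864 + 8·100 = 971.0864.
Posterior mean = (μ₀/σ₀² + n·x̄/σ²)/(1/σ₀² + n/σ²) = (σ²·μ₀ + σ₀²·n·x̄)/(σ² + n·σ₀²) = (171.0864·90.96 + 100·727.83)/971.0864 = 88345.018944/971.0864 = 90.9754.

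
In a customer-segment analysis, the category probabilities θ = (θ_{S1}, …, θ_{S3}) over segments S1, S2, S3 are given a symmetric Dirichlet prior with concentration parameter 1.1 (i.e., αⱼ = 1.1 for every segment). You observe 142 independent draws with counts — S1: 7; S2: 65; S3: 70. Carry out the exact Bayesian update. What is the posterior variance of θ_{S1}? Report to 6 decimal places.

The Dirichlet prior is conjugate to the Multinomial likelihood: each posterior αⱼ = prior αⱼ + observed count nⱼ.
Posterior concentration: (8.1, 66.1, 71.1), total = 145.3.
Var[θ_j] = α_j(Σα−α_j)/((Σα)²(Σα+1)) = 8.1·137.2/(145.3²·146.3) = 0.000360.

0.000360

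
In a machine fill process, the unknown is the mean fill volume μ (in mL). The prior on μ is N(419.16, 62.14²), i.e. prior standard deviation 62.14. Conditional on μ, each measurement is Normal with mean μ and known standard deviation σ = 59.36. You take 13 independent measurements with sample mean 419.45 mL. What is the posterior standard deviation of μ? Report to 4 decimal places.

For Normal data with known variance σ², a Normal(μ₀, σ₀²) prior on μ is conjugate. Posterior precision = 1/σ₀² + n/σ²; posterior mean is the precision-weighted average of μ₀ and x̄.
σ₀² = 62.14² = 3861.3796, σ² = 59.36² = 3523.6096; σ² + n·σ₀² = 3523.6096 + 13·3861.3796 = 53721.5444.
Posterior precision = 1/σ₀² + n/σ² = 1/3861.3796 + 13/3523.6096 = (σ² + n·σ₀²)/(σ₀²σ²) = 53721.5444/(3861.3796·3523.6096); posterior variance σₙ² = σ₀²σ²/(σ² + n·σ₀²) = 3861.3796·3523.6096/53721.5444 = 253.268859.
Posterior SD = √σₙ² = √(3861.3796·3523.6096/53721.5444) = 15.9144.

15.9144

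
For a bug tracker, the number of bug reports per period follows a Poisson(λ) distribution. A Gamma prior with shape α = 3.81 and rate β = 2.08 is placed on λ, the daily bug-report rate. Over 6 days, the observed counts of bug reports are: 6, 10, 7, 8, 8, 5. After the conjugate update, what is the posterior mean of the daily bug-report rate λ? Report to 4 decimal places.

With a Gamma(shape α, rate β) prior, the Poisson likelihood is conjugate: the posterior is Gamma(α + ΣXᵢ, β + n).
Sum of counts S = 44 over n = 6 days.
Posterior: Gamma(α+S, β+n) = Gamma(3.81+44, 2.08+6) = Gamma(47.81, 8.08).
Posterior mean = α/β = 47.81/8.08 = 5.9171.

5.9171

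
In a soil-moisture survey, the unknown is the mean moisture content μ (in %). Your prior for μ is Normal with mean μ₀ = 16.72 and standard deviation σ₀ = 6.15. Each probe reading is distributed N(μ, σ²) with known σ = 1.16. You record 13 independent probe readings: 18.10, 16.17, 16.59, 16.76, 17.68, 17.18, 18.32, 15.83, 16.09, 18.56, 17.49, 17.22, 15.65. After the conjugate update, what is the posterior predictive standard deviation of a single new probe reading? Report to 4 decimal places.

1.2037

For Normal data with known variance σ², a Normal(μ₀, σ₀²) prior on μ is conjugate. Posterior precision = 1/σ₀² + n/σ²; posterior mean is the precision-weighted average of μ₀ and x̄.
σ₀² = 6.15² = 37.8225, σ² = 1.16² = 1.3456; σ² + n·σ₀² = 1.3456 + 13·37.8225 = 493.0381.
Posterior precision = 1/σ₀² + n/σ² = 1/37.8225 + 13/1.3456 = (σ² + n·σ₀²)/(σ₀²σ²) = 493.0381/(37.8225·1.3456); posterior variance σₙ² = σ₀²σ²/(σ² + n·σ₀²) = 37.8225·1.3456/493.0381 = 0.103225.
Predictive variance for one new observation = σₙ² + σ² = 37.8225·1.3456/493.0381 + 1.3456 = σ²·(σ₀² + 493.0381)/493.0381 = 1.3456·530.8606/493.0381 = 1.448825; SD = √(1.3456·530.8606/493.0381) = 1.2037.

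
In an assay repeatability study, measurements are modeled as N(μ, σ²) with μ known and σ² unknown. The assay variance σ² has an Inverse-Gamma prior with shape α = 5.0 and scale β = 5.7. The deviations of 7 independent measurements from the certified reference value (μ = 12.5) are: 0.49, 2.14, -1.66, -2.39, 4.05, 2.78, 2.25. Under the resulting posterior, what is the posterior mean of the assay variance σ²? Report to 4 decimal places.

3.5921

With known mean μ and an Inverse-Gamma(α, β) prior on σ², the Normal likelihood is conjugate: posterior is Inv-Gamma(α + n/2, β + Σ(xᵢ−μ)²/2).
Σ(xᵢ−μ)² = (0.49)² + (2.14)² + (-1.66)² + (-2.39)² + (4.05)² + (2.78)² + (2.25)² = 42.4808.
Posterior: Inv-Gamma(5.0 + 7/2, 5.7 + 42.4808/2) = Inv-Gamma(8.50, 26.94040).
E[σ²|data] = β/(α−1) = 26.94040/7.50 = 3.5921.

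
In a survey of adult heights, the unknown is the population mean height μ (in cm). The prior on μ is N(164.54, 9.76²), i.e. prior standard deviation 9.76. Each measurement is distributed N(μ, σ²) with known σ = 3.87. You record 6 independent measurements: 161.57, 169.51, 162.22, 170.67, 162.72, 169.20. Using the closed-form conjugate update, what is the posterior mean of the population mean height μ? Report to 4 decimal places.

165.9449

For Normal data with known variance σ², a Normal(μ₀, σ₀²) prior on μ is conjugate. Posterior precision = 1/σ₀² + n/σ²; posterior mean is the precision-weighted average of μ₀ and x̄.
Σxᵢ = 161.57 + 169.51 + 162.22 + 170.67 + 162.72 + 169.20 = 995.89, so n·x̄ = 995.89.
σ₀² = 9.76² = 95.2576, σ² = 3.87² = 14.9769; σ² + n·σ₀² = 14.9769 + 6·95.2576 = 586.5225.
Posterior mean = (μ₀/σ₀² + n·x̄/σ²)/(1/σ₀² + n/σ²) = (σ²·μ₀ + σ₀²·n·x̄)/(σ² + n·σ₀²) = (14.9769·164.54 + 95.2576·995.89)/586.5225 = 97330.39039/586.5225 = 165.9449.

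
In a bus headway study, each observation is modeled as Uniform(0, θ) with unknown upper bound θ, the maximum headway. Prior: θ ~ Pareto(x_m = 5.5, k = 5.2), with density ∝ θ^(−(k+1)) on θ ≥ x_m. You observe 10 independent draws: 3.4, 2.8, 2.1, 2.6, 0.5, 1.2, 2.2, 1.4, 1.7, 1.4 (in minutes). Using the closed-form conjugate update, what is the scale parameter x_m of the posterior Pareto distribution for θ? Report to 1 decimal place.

A Pareto(scale x_m, shape k) prior on the upper bound θ of Uniform(0, θ) is conjugate: posterior is Pareto(max(x_m, max xᵢ), k + n).
Sample maximum = 3.4; prior scale x_m = 5.5 → posterior scale = max = 5.5.
Posterior shape = 5.2 + 10 = 15.2.
Posterior scale x_m = 5.5.

5.5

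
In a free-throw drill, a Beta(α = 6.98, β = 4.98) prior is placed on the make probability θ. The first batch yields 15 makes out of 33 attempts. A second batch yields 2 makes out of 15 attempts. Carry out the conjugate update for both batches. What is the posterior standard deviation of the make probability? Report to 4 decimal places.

0.0627

The Beta prior is conjugate to a Binomial/Bernoulli likelihood; the update adds successes to α and failures to β.
After batch 1: Beta(6.98+15, 4.98+18) = Beta(21.98, 22.98).
After batch 2: Beta(21.98+2, 22.98+13) = Beta(23.98, 35.98).
Var = αβ/((α+β)²(α+β+1)) = 23.98·35.98/(59.96²·60.96) = 0.00393679; SD = √0.00393679 = 0.0627.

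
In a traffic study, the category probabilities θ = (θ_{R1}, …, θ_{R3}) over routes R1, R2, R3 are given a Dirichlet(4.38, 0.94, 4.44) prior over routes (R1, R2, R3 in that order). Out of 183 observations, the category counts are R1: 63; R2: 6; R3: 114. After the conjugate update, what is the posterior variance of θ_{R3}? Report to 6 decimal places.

0.001223

The Dirichlet prior is conjugate to the Multinomial likelihood: each posterior αⱼ = prior αⱼ + observed count nⱼ.
Posterior concentration: (67.38, 6.94, 118.44), total = 192.76.
Var[θ_j] = α_j(Σα−α_j)/((Σα)²(Σα+1)) = 118.44·74.32/(192.76²·193.76) = 0.001223.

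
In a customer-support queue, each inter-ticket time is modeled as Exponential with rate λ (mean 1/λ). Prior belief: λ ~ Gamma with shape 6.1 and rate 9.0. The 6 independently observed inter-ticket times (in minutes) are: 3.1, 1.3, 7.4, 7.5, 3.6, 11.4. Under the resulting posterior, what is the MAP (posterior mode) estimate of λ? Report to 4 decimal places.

0.2564

With a Gamma(shape α, rate β) prior on the exponential rate λ, the posterior after n observations with total T = Σxᵢ is Gamma(α+n, β+T).
Sum of observations T = 34.3 minutes; n = 6.
Posterior: Gamma(6.1+6, 9.0+34.3) = Gamma(12.1, 43.3).
Mode = (α−1)/β = 0.2564.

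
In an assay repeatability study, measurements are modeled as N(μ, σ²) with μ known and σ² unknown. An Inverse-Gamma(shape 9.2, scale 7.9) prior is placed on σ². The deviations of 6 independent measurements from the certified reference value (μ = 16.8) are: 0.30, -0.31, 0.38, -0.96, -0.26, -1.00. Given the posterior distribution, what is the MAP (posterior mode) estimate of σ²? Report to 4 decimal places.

0.6864

With known mean μ and an Inverse-Gamma(α, β) prior on σ², the Normal likelihood is conjugate: posterior is Inv-Gamma(α + n/2, β + Σ(xᵢ−μ)²/2).
Σ(xᵢ−μ)² = (0.30)² + (-0.31)² + (0.38)² + (-0.96)² + (-0.26)² + (-1.00)² = 2.3197.
Posterior: Inv-Gamma(9.2 + 6/2, 7.9 + 2.3197/2) = Inv-Gamma(12.20, 9.05985).
Mode = β/(α+1) = 9.05985/13.20 = 0.6864.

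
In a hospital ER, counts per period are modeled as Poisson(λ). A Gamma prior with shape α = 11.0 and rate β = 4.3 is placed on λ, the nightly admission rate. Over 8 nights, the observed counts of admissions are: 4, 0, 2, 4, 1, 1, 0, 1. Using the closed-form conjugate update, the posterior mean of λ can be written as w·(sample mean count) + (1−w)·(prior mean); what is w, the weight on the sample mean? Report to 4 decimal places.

With a Gamma(shape α, rate β) prior, the Poisson likelihood is conjugate: the posterior is Gamma(α + ΣXᵢ, β + n).
Posterior mean = (α₀+S)/(β₀+n) = [n/(β₀+n)]·(S/n) + [β₀/(β₀+n)]·(α₀/β₀), so only n and β₀ enter the weight.
Weight on data w = n/(β₀+n) = 8/(4.3+8) = 8/12.3 = 0.6504.

0.6504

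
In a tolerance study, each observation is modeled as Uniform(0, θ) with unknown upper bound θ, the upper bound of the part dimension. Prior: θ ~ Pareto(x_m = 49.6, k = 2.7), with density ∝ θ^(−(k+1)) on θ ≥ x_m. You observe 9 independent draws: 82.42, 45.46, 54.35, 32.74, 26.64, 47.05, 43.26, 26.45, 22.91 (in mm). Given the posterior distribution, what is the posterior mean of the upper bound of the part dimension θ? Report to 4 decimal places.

90.1228

A Pareto(scale x_m, shape k) prior on the upper bound θ of Uniform(0, θ) is conjugate: posterior is Pareto(max(x_m, max xᵢ), k + n).
Sample maximum = 82.42; prior scale x_m = 49.6 → posterior scale = max = 82.42.
Posterior shape = 2.7 + 9 = 11.7.
E[θ|data] = k·x_m/(k−1) = 11.7·82.42/10.7 = 90.1228.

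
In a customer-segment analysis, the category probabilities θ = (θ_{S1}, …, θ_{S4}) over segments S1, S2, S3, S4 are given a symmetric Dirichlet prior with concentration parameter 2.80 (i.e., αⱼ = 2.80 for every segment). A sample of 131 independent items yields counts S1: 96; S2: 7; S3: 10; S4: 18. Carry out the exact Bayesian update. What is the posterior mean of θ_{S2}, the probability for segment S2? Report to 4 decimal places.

0.0689

The Dirichlet prior is conjugate to the Multinomial likelihood: each posterior αⱼ = prior αⱼ + observed count nⱼ.
Posterior concentration: (98.80, 9.80, 12.80, 20.80), total = 142.20.
E[θ_{S2}|data] = α_{S2}/Σα = 9.80/142.20 = 0.0689.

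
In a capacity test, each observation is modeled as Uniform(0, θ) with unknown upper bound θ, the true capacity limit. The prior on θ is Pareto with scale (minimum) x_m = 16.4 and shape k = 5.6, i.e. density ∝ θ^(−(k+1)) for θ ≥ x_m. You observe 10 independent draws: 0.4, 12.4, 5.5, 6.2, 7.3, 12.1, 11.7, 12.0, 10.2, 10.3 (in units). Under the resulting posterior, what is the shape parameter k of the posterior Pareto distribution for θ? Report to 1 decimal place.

15.6

A Pareto(scale x_m, shape k) prior on the upper bound θ of Uniform(0, θ) is conjugate: posterior is Pareto(max(x_m, max xᵢ), k + n).
Sample maximum = 12.4; prior scale x_m = 16.4 → posterior scale = max = 16.4.
Posterior shape = 5.6 + 10 = 15.6.
Posterior shape k = 15.6.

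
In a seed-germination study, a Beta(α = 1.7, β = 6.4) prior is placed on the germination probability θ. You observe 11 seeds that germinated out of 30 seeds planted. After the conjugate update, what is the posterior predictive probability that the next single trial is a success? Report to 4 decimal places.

0.3333

The Beta prior is conjugate to a Binomial/Bernoulli likelihood; the update adds successes to α and failures to β.
Posterior: Beta(α+k, β+n−k) = Beta(1.7+11, 6.4+19) = Beta(12.7, 25.4).
For a single future Bernoulli trial, P(success | data) = α/(α+β) = 0.3333.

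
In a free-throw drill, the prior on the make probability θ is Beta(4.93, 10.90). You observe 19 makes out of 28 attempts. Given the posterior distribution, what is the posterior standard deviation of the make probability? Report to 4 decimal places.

The Beta prior is conjugate to a Binomial/Bernoulli likelihood; the update adds successes to α and failures to β.
Posterior: Beta(α+k, β+n−k) = Beta(4.93+19, 10.90+9) = Beta(23.93, 19.90).
Var = αβ/((α+β)²(α+β+1)) = 23.93·19.90/(43.83²·44.83) = 0.00552948; SD = √0.00552948 = 0.0744.

0.0744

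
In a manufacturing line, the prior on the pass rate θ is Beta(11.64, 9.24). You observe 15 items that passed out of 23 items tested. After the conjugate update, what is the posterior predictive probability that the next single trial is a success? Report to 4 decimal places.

The Beta prior is conjugate to a Binomial/Bernoulli likelihood; the update adds successes to α and failures to β.
Posterior: Beta(α+k, β+n−k) = Beta(11.64+15, 9.24+8) = Beta(26.64, 17.24).
For a single future Bernoulli trial, P(success | data) = α/(α+β) = 0.6071.

0.6071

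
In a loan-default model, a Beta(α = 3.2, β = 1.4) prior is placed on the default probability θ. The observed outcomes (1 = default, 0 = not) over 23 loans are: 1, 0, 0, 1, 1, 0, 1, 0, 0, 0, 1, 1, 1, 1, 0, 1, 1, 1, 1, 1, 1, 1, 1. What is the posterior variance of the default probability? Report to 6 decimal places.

0.007403

The Beta prior is conjugate to a Binomial/Bernoulli likelihood; the update adds successes to α and failures to β.
Posterior: Beta(α+k, β+n−k) = Beta(3.2+16, 1.4+7) = Beta(19.2, 8.4).
Var = αβ/((α+β)²(α+β+1)) = 19.2·8.4/(27.6²·28.6) = 0.007403.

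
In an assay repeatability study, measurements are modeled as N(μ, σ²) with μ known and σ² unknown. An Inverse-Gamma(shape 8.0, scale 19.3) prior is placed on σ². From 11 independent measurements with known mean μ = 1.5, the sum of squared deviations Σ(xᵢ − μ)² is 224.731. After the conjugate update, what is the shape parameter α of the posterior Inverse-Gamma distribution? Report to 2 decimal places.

With known mean μ and an Inverse-Gamma(α, β) prior on σ², the Normal likelihood is conjugate: posterior is Inv-Gamma(α + n/2, β + Σ(xᵢ−μ)²/2).
Posterior: Inv-Gamma(8.0 + 11/2, 19.3 + 224.731/2) = Inv-Gamma(13.50, 131.6655).
Posterior α = 13.50.

13.50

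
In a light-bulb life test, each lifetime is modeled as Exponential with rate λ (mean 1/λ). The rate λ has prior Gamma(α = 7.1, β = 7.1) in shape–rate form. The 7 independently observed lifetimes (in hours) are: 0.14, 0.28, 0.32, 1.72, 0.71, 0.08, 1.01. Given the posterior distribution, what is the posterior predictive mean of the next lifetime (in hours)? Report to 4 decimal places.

With a Gamma(shape α, rate β) prior on the exponential rate λ, the posterior after n observations with total T = Σxᵢ is Gamma(α+n, β+T).
Sum of observations T = 4.26 hours; n = 7.
Posterior: Gamma(7.1+7, 7.1+4.26) = Gamma(14.1, 11.36).
The predictive distribution for the next observation is Lomax; its mean is β/(α−1) = 11.36/13.1 = 0.8672.

0.8672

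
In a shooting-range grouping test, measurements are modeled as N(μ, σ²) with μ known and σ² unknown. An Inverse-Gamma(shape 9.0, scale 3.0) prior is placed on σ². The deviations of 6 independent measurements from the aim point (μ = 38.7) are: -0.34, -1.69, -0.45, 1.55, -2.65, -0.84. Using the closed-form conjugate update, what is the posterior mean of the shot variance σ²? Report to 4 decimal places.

With known mean μ and an Inverse-Gamma(α, β) prior on σ², the Normal likelihood is conjugate: posterior is Inv-Gamma(α + n/2, β + Σ(xᵢ−μ)²/2).
Σ(xᵢ−μ)² = (-0.34)² + (-1.69)² + (-0.45)² + (1.55)² + (-2.65)² + (-0.84)² = 13.3048.
Posterior: Inv-Gamma(9.0 + 6/2, 3.0 + 13.3048/2) = Inv-Gamma(12.00, 9.65240).
E[σ²|data] = β/(α−1) = 9.65240/11.00 = 0.8775.

0.8775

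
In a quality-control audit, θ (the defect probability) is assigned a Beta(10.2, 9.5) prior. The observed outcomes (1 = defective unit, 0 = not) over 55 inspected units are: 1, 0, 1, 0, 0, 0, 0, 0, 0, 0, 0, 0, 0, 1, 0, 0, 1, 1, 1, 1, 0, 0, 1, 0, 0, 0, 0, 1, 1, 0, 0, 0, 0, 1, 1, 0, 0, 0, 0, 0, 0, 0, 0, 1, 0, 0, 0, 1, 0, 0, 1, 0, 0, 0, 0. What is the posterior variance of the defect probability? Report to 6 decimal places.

0.002953

The Beta prior is conjugate to a Binomial/Bernoulli likelihood; the update adds successes to α and failures to β.
Posterior: Beta(α+k, β+n−k) = Beta(10.2+15, 9.5+40) = Beta(25.2, 49.5).
Var = αβ/((α+β)²(α+β+1)) = 25.2·49.5/(74.7²·75.7) = 0.002953.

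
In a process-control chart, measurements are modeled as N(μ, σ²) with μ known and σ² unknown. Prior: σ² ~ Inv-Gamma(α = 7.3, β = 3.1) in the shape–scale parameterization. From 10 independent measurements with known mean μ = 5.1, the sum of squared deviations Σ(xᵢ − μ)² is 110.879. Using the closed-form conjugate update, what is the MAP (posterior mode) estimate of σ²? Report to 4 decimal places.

With known mean μ and an Inverse-Gamma(α, β) prior on σ², the Normal likelihood is conjugate: posterior is Inv-Gamma(α + n/2, β + Σ(xᵢ−μ)²/2).
Posterior: Inv-Gamma(7.3 + 10/2, 3.1 + 110.879/2) = Inv-Gamma(12.30, 58.5395).
Mode = β/(α+1) = 58.5395/13.30 = 4.4015.

4.4015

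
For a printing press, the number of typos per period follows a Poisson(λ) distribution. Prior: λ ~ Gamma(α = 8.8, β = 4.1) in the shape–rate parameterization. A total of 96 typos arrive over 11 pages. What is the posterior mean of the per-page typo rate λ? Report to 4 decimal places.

6.9404

With a Gamma(shape α, rate β) prior, the Poisson likelihood is conjugate: the posterior is Gamma(α + ΣXᵢ, β + n).
Posterior: Gamma(α+S, β+n) = Gamma(8.8+96, 4.1+11) = Gamma(104.8, 15.1).
Posterior mean = α/β = 104.8/15.1 = 6.9404.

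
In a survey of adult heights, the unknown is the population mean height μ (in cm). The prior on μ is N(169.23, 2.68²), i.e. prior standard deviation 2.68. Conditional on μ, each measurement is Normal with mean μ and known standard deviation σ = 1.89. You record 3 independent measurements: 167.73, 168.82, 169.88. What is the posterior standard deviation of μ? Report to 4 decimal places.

For Normal data with known variance σ², a Normal(μ₀, σ₀²) prior on μ is conjugate. Posterior precision = 1/σ₀² + n/σ²; posterior mean is the precision-weighted average of μ₀ and x̄.
σ₀² = 2.68² = 7.1824, σ² = 1.89² = 3.5721; σ² + n·σ₀² = 3.5721 + 3·7.1824 = 25.1193.
Posterior precision = 1/σ₀² + n/σ² = 1/7.1824 + 3/3.5721 = (σ² + n·σ₀²)/(σ₀²σ²) = 25.1193/(7.1824·3.5721); posterior variance σₙ² = σ₀²σ²/(σ² + n·σ₀²) = 7.1824·3.5721/25.1193 = 1.021376.
Posterior SD = √σₙ² = √(7.1824·3.5721/25.1193) = 1.0106.

1.0106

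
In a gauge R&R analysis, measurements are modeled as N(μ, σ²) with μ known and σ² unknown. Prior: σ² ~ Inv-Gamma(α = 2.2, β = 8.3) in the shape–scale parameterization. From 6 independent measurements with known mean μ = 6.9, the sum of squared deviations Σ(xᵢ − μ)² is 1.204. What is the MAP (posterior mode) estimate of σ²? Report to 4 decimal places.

With known mean μ and an Inverse-Gamma(α, β) prior on σ², the Normal likelihood is conjugate: posterior is Inv-Gamma(α + n/2, β + Σ(xᵢ−μ)²/2).
Posterior: Inv-Gamma(2.2 + 6/2, 8.3 + 1.204/2) = Inv-Gamma(5.20, 8.9020).
Mode = β/(α+1) = 8.9020/6.20 = 1.4358.

1.4358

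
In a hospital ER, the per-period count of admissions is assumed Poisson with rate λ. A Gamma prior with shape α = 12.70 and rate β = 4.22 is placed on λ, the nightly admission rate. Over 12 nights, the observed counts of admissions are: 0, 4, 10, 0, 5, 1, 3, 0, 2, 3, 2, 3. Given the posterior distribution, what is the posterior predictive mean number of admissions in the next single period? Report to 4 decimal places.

2.8175

With a Gamma(shape α, rate β) prior, the Poisson likelihood is conjugate: the posterior is Gamma(α + ΣXᵢ, β + n).
Sum of counts S = 33 over n = 12 nights.
Posterior: Gamma(α+S, β+n) = Gamma(12.70+33, 4.22+12) = Gamma(45.70, 16.22).
The predictive distribution for one future period is NegBinom with mean α/β = 2.8175.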